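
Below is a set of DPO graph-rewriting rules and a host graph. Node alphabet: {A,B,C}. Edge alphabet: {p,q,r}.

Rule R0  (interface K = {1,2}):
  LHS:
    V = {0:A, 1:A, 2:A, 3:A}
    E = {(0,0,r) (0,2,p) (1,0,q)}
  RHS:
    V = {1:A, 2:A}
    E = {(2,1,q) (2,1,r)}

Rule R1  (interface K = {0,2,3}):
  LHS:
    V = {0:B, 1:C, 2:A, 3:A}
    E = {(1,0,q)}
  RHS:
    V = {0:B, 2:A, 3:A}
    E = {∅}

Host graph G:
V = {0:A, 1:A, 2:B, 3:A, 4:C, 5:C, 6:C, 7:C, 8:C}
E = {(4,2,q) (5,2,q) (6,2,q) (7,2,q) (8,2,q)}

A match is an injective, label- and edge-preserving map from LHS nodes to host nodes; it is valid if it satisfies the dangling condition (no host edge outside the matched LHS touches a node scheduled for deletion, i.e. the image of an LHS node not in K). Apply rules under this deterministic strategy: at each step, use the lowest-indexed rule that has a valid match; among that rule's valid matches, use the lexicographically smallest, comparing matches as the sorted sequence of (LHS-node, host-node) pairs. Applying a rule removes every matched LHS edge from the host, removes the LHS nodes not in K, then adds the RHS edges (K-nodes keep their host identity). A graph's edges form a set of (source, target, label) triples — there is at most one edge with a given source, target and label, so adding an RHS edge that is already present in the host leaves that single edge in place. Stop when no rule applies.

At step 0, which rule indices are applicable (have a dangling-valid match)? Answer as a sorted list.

R0: no valid match — LHS pattern not found
R1: 30 valid matches — {0↦2, 1↦4, 2↦0, 3↦1}, {0↦2, 1↦4, 2↦0, 3↦3}, {0↦2, 1↦4, 2↦1, 3↦0} (+27 more)

Answer: [R1]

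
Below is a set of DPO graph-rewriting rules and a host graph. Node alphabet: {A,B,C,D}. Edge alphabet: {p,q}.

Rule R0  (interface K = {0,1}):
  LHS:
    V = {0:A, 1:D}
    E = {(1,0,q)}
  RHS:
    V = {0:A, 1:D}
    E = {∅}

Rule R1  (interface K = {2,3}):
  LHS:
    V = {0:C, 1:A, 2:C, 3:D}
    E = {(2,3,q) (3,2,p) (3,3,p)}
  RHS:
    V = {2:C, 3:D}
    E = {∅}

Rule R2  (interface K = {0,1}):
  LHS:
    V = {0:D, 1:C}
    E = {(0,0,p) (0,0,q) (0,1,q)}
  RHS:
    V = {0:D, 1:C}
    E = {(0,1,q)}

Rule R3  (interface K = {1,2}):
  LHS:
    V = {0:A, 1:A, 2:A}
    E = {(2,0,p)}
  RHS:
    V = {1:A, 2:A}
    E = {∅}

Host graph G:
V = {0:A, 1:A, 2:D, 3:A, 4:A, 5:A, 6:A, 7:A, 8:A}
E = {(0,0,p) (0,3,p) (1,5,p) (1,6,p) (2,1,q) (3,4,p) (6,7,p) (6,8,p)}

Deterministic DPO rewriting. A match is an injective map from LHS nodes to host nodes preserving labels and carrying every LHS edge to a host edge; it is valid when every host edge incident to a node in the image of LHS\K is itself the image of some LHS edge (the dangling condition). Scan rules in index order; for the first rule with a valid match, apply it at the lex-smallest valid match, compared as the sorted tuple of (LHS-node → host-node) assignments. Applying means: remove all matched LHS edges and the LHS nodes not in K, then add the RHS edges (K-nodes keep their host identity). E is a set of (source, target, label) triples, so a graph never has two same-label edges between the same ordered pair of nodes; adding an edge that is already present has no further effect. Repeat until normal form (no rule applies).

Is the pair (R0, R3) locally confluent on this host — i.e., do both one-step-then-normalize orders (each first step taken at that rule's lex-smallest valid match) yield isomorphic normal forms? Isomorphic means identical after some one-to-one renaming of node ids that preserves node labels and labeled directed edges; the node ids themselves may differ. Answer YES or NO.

branch R0-first: apply at {0↦1, 1↦2} → |E|=7, then 6 more step(s) → NF |V|=3 |E|=1 V={0:A, 1:A, 2:D} E=0-p->0
branch R3-first: apply at {0↦4, 1↦0, 2↦3} → |E|=7, then 6 more step(s) → NF |V|=3 |E|=1 V={0:A, 1:A, 2:D} E=0-p->0
graphs isomorphic (equal up to label-preserving node renaming)

Answer: YES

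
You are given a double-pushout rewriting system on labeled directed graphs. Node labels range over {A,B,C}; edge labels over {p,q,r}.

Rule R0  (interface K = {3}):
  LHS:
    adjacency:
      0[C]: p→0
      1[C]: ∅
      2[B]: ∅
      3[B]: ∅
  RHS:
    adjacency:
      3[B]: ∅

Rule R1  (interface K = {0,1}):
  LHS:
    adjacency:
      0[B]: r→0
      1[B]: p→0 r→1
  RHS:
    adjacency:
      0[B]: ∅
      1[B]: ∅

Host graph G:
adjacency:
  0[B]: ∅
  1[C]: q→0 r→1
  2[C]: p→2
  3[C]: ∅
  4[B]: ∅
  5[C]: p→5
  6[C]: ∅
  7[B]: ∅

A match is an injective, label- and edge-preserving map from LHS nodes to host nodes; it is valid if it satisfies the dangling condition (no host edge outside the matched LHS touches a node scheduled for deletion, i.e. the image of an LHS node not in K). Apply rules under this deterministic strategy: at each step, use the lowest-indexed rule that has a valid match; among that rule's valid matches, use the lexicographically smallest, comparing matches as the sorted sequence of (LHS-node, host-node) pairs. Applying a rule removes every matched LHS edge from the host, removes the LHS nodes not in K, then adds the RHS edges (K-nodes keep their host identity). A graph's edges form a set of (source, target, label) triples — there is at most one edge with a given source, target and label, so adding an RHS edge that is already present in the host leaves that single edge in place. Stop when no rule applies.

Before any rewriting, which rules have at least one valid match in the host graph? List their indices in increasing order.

R0: 16 valid matches — {0↦2, 1↦3, 2↦4, 3↦0}, {0↦2, 1↦3, 2↦4, 3↦7}, {0↦2, 1↦3, 2↦7, 3↦0} (+13 more)
R1: no valid match — LHS pattern not found

Answer: [R0]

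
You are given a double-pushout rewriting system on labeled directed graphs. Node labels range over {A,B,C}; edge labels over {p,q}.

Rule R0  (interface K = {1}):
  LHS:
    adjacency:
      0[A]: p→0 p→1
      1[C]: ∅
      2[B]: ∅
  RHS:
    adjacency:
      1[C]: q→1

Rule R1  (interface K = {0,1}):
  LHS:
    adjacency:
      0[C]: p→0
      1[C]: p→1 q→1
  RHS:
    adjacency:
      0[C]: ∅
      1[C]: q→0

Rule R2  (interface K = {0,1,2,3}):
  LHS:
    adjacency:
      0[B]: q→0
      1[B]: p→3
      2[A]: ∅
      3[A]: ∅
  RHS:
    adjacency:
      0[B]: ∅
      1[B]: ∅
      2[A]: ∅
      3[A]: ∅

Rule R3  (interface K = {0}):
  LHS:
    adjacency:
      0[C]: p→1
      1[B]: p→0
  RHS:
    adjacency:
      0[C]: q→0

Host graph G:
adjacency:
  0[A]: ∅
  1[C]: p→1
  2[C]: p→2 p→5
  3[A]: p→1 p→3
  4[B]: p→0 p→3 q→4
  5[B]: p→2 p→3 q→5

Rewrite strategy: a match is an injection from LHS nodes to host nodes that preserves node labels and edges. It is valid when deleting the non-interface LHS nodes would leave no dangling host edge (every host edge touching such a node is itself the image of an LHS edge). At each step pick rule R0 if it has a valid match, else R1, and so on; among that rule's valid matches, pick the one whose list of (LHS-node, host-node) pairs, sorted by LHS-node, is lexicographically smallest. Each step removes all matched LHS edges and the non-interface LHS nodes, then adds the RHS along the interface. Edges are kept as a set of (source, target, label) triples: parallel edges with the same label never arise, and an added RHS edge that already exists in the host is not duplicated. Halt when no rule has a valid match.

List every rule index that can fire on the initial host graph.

R0: no valid match — 2 raw matches, all fail dangling condition
R1: no valid match — LHS pattern not found
R2: 3 valid matches — {0↦4, 1↦5, 2↦0, 3↦3}, {0↦5, 1↦4, 2↦0, 3↦3}, {0↦5, 1↦4, 2↦3, 3↦0}
R3: no valid match — 1 raw match, all fail dangling condition

Answer: [R2]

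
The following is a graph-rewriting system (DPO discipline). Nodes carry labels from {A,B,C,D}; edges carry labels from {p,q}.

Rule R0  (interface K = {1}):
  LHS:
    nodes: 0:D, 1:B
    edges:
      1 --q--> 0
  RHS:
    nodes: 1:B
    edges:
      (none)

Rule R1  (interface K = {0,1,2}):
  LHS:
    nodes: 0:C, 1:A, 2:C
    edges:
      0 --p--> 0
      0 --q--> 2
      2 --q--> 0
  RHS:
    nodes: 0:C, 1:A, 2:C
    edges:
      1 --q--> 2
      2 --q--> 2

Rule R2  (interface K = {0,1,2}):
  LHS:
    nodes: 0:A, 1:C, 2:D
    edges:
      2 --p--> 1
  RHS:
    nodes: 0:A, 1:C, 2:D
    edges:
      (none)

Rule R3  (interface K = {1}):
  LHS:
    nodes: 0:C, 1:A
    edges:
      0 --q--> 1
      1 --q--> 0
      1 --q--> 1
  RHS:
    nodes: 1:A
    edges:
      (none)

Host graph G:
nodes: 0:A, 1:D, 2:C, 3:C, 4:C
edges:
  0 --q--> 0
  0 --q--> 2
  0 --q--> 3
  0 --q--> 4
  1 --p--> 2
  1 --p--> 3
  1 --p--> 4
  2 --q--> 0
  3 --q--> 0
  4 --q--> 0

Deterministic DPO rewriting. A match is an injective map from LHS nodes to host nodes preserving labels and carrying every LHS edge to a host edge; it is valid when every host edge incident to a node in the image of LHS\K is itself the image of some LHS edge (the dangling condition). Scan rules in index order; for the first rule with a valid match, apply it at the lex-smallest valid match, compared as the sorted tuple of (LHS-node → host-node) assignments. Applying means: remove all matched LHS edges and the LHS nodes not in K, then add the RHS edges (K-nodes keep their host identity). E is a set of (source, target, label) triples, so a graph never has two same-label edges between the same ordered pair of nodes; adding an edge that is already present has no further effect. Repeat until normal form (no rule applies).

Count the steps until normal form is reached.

Answer: 4

Steps:
initial: |V|=5 |E|=10  E = 0-q->0 0-q->2 0-q->3 0-q->4 1-p->2 1-p->3 1-p->4 2-q->0 3-q->0 4-q->0
step 1: apply R2 at {0↦0, 1↦2, 2↦1}  → |V|=5 |E|=9  E = 0-q->0 0-q->2 0-q->3 0-q->4 1-p->3 1-p->4 2-q->0 3-q->0 4-q->0
step 2: apply R2 at {0↦0, 1↦3, 2↦1}  → |V|=5 |E|=8  E = 0-q->0 0-q->2 0-q->3 0-q->4 1-p->4 2-q->0 3-q->0 4-q->0
step 3: apply R2 at {0↦0, 1↦4, 2↦1}  → |V|=5 |E|=7  E = 0-q->0 0-q->2 0-q->3 0-q->4 2-q->0 3-q->0 4-q->0
step 4: apply R3 at {0↦2, 1↦0}  → |V|=4 |E|=4  E = 0-q->3 0-q->4 3-q->0 4-q->0
normal form: no rule applies after step 4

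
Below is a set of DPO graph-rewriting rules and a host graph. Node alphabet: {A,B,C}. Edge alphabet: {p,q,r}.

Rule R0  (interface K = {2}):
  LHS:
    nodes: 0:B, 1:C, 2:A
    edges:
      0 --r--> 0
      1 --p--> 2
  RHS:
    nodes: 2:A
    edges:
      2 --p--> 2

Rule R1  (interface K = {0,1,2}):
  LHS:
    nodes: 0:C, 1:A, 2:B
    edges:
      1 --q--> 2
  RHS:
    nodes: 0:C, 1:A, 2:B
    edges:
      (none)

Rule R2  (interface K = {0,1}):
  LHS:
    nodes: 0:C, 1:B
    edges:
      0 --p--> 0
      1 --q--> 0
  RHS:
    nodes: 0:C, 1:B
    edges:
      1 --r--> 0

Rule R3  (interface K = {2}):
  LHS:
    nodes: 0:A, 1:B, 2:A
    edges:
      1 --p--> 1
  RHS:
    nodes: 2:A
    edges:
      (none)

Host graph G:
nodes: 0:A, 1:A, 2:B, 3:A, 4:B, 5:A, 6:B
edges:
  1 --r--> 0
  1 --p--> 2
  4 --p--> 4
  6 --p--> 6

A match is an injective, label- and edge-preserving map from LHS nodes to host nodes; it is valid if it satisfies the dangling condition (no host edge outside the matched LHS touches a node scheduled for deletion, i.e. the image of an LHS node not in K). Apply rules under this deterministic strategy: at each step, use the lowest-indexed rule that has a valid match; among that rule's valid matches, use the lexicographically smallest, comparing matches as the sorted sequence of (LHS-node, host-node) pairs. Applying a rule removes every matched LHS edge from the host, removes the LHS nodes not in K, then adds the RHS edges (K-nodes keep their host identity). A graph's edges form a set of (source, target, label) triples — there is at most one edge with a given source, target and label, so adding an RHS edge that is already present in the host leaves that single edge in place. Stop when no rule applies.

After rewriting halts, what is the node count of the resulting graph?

Answer: 3

Rewrite trace:
[0] host  ⇒  7 nodes, 4 edges  {1-r->0 1-p->2 4-p->4 6-p->6}
[1] R3 @ {0↦3, 1↦4, 2↦0}  ⇒  5 nodes, 3 edges  {1-r->0 1-p->2 6-p->6}
[2] R3 @ {0↦5, 1↦6, 2↦0}  ⇒  3 nodes, 2 edges  {1-r->0 1-p->2}
normal form: no rule applies after step 2
NF nodes: {0:A, 1:A, 2:B}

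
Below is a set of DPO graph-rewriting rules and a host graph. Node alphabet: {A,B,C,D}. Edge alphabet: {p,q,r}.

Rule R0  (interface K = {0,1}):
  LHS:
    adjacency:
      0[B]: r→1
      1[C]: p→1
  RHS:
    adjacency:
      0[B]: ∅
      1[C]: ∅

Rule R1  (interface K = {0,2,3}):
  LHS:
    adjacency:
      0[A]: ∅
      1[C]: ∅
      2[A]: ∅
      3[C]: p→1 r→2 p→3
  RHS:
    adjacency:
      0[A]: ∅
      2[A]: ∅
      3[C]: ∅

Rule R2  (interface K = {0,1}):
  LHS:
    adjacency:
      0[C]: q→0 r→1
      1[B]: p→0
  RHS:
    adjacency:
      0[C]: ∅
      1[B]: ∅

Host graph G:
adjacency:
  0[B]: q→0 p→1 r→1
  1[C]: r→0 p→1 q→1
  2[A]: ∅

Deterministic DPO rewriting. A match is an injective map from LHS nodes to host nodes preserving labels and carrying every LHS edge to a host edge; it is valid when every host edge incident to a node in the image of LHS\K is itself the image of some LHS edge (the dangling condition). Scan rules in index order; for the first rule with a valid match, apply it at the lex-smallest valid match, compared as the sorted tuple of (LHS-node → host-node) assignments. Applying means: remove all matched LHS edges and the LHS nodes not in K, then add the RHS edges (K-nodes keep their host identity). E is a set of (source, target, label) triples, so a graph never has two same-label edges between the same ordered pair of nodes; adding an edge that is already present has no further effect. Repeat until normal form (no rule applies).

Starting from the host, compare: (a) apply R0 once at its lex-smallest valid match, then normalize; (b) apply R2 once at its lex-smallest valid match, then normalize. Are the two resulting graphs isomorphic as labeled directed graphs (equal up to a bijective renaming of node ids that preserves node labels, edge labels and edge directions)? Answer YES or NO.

Answer: YES

Rewrite trace:
branch R0-first: apply at {0↦0, 1↦1} → |E|=4, then 1 more step(s) → NF |V|=3 |E|=1 V={0:B, 1:C, 2:A} E=0-q->0
branch R2-first: apply at {0↦1, 1↦0} → |E|=3, then 1 more step(s) → NF |V|=3 |E|=1 V={0:B, 1:C, 2:A} E=0-q->0
graphs isomorphic (equal up to label-preserving node renaming)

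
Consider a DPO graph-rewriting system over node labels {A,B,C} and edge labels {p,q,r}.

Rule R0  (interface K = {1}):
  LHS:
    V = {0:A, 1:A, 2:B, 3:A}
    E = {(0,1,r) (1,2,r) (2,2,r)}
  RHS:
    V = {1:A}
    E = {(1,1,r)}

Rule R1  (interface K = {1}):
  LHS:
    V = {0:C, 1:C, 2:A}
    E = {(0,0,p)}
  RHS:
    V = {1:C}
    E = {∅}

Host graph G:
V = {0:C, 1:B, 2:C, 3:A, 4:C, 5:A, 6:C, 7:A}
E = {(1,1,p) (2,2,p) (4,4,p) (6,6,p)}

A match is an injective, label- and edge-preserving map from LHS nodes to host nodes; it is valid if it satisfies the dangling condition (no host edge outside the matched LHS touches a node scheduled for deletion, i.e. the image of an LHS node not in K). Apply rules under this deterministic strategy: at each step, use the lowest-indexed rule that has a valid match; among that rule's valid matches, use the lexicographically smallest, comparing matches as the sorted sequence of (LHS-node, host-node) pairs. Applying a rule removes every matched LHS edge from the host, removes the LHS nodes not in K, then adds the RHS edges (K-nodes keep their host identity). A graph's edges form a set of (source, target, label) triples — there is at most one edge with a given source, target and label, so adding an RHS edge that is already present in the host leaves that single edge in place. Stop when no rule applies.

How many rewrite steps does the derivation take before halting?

Answer: 3

Steps:
start.  V:8 E:4  edges: 1-p->1 2-p->2 4-p->4 6-p->6
1. fire R1 via {0↦2, 1↦0, 2↦3}  →  V:6 E:3  edges: 1-p->1 4-p->4 6-p->6
2. fire R1 via {0↦4, 1↦0, 2↦5}  →  V:4 E:2  edges: 1-p->1 6-p->6
3. fire R1 via {0↦6, 1↦0, 2↦7}  →  V:2 E:1  edges: 1-p->1
normal form: no rule applies after step 3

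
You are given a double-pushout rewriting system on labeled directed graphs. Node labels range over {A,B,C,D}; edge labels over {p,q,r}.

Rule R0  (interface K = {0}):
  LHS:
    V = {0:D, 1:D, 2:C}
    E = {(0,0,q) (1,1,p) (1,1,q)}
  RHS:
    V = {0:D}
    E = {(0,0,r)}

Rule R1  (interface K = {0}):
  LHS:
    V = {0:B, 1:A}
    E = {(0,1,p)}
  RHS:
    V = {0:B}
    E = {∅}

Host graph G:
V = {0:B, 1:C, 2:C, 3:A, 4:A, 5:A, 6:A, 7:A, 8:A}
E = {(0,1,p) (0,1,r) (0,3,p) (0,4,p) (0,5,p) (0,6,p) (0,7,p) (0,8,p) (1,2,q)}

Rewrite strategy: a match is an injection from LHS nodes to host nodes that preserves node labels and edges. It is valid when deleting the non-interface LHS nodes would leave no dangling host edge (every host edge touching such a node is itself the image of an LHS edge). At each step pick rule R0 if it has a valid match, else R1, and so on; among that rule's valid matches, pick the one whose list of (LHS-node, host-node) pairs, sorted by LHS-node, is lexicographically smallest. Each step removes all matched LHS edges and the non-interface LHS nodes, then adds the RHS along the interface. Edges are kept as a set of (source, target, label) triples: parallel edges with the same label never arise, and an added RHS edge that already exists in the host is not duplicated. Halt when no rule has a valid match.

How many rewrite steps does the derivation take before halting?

start.  V:9 E:9  edges: 0-p->1 0-r->1 0-p->3 0-p->4 0-p->5 0-p->6 0-p->7 0-p->8 1-q->2
1. fire R1 via {0↦0, 1↦3}  →  V:8 E:8  edges: 0-p->1 0-r->1 0-p->4 0-p->5 0-p->6 0-p->7 0-p->8 1-q->2
2. fire R1 via {0↦0, 1↦4}  →  V:7 E:7  edges: 0-p->1 0-r->1 0-p->5 0-p->6 0-p->7 0-p->8 1-q->2
3. fire R1 via {0↦0, 1↦5}  →  V:6 E:6  edges: 0-p->1 0-r->1 0-p->6 0-p->7 0-p->8 1-q->2
4. fire R1 via {0↦0, 1↦6}  →  V:5 E:5  edges: 0-p->1 0-r->1 0-p->7 0-p->8 1-q->2
5. fire R1 via {0↦0, 1↦7}  →  V:4 E:4  edges: 0-p->1 0-r->1 0-p->8 1-q->2
6. fire R1 via {0↦0, 1↦8}  →  V:3 E:3  edges: 0-p->1 0-r->1 1-q->2
halt: no rule applies after step 6

Answer: 6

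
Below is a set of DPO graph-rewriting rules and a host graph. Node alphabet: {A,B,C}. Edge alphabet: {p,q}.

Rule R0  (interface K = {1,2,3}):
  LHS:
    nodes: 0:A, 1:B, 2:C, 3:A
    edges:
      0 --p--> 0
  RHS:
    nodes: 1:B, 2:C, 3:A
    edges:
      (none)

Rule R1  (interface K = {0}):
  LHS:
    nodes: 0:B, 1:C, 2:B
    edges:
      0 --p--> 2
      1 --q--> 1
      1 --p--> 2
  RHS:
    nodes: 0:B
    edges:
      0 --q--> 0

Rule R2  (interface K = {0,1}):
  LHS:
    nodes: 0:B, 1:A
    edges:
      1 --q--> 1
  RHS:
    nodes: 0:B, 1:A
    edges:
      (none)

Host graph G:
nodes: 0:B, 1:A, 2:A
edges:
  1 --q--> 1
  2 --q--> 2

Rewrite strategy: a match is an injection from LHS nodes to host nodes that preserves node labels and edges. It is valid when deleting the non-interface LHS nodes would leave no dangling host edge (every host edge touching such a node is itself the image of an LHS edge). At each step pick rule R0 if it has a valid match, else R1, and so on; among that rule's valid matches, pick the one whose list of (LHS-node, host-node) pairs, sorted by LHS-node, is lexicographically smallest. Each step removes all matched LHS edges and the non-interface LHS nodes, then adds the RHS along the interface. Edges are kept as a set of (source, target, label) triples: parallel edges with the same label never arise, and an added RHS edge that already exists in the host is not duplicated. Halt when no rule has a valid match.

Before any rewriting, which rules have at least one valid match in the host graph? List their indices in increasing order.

R0: no valid match — LHS pattern not found
R1: no valid match — LHS pattern not found
R2: 2 valid matches — {0↦0, 1↦1}, {0↦0, 1↦2}

Answer: [R2]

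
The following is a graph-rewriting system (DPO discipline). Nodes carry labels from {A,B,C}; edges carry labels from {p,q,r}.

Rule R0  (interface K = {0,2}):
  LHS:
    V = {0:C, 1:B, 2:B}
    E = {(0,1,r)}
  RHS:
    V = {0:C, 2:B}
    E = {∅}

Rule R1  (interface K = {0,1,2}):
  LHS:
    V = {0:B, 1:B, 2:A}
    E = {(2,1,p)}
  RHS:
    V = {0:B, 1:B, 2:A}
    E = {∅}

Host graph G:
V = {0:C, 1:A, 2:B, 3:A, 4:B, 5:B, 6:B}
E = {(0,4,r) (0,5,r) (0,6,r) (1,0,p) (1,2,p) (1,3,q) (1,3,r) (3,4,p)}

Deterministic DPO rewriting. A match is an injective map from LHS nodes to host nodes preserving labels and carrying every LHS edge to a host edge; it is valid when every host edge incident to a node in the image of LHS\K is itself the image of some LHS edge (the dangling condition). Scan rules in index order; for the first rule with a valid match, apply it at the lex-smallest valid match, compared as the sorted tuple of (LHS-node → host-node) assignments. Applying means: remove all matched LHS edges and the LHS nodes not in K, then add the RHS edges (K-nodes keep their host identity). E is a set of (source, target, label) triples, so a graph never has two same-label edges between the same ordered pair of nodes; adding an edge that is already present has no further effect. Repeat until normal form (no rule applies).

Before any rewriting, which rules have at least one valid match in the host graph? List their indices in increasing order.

R0: 6 valid matches — {0↦0, 1↦5, 2↦2}, {0↦0, 1↦5, 2↦4}, {0↦0, 1↦5, 2↦6} (+3 more)
R1: 6 valid matches — {0↦2, 1↦4, 2↦3}, {0↦4, 1↦2, 2↦1}, {0↦5, 1↦2, 2↦1} (+3 more)

Answer: [R0,R1]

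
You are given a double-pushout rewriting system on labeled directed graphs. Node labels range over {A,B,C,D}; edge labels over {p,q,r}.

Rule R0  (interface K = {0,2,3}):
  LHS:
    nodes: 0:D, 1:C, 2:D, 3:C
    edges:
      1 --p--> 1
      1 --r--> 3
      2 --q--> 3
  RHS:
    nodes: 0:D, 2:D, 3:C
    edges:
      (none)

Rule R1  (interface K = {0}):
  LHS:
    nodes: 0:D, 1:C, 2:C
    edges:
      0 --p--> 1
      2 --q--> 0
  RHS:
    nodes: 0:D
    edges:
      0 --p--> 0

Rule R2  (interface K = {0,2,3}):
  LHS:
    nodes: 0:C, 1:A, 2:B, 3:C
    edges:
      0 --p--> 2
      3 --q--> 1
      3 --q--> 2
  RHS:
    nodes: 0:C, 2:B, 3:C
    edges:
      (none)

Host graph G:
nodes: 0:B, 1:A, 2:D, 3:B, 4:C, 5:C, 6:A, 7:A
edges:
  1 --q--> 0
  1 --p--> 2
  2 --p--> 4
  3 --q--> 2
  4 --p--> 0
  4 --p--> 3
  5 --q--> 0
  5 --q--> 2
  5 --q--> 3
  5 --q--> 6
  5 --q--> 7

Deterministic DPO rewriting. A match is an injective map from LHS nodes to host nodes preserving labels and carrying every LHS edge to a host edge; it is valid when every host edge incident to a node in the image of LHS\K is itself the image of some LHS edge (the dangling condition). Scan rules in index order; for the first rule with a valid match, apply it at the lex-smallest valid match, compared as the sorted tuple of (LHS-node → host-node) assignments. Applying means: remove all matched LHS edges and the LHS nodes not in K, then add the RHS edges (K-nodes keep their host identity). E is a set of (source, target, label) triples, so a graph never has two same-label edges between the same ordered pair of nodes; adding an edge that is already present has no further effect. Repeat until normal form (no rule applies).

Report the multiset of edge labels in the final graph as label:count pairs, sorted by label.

start.  V:8 E:11  edges: 1-q->0 1-p->2 2-p->4 3-q->2 4-p->0 4-p->3 5-q->0 5-q->2 5-q->3 5-q->6 5-q->7
1. fire R2 via {0↦4, 1↦6, 2↦0, 3↦5}  →  V:7 E:8  edges: 1-q->0 1-p->2 2-p->4 3-q->2 4-p->3 5-q->2 5-q->3 5-q->7
2. fire R2 via {0↦4, 1↦7, 2↦3, 3↦5}  →  V:6 E:5  edges: 1-q->0 1-p->2 2-p->4 3-q->2 5-q->2
3. fire R1 via {0↦2, 1↦4, 2↦5}  →  V:4 E:4  edges: 1-q->0 1-p->2 2-p->2 3-q->2
final graph: no rule applies after step 3
NF edges: [(1, 0, 'q'), (1, 2, 'p'), (2, 2, 'p'), (3, 2, 'q')]

Answer: p:2 q:2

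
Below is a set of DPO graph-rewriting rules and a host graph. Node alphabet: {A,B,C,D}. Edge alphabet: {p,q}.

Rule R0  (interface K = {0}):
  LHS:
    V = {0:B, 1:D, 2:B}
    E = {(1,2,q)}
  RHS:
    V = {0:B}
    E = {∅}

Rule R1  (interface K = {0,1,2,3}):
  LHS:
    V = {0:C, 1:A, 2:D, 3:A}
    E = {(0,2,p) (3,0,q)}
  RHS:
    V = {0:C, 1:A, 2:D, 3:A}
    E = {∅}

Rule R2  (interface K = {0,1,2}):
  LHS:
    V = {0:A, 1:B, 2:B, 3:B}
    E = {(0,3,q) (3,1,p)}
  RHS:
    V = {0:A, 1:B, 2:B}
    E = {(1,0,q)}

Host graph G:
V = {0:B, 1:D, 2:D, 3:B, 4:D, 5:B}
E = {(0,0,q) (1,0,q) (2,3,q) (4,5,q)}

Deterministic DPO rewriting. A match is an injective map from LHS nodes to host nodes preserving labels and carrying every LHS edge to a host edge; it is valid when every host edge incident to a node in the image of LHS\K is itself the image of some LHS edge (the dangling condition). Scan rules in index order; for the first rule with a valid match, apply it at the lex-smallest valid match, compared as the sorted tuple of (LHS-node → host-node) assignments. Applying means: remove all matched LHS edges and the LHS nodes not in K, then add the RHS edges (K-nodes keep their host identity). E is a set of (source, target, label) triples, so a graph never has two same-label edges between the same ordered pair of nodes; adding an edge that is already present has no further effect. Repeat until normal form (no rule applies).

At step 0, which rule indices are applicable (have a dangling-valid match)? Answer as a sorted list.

R0: 4 valid matches — {0↦0, 1↦2, 2↦3}, {0↦0, 1↦4, 2↦5}, {0↦3, 1↦4, 2↦5} (+1 more)
R1: no valid match — LHS pattern not found
R2: no valid match — LHS pattern not found

Answer: [R0]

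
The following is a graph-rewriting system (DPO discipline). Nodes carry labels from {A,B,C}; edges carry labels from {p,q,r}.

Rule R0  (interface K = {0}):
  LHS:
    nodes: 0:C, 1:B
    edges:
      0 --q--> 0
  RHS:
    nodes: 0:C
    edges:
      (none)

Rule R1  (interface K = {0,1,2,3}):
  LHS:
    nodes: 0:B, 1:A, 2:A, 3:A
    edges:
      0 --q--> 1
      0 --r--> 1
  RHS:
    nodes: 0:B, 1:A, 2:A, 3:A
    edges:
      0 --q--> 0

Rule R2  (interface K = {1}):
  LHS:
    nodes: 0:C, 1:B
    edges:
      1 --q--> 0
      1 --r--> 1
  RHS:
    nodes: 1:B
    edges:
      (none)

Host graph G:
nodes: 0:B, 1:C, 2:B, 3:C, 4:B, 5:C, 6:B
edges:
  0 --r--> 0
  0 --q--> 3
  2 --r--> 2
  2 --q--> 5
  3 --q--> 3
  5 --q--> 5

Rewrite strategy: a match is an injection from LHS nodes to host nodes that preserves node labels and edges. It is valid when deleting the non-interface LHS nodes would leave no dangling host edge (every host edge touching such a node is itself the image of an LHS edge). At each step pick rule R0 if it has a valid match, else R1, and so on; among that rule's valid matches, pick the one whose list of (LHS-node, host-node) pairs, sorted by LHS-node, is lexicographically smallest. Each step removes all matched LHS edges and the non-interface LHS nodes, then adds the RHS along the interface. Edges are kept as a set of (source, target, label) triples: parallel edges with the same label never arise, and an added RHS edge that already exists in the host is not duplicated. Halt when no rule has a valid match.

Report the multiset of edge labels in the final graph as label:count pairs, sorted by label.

Answer: (no edges)

Steps:
initial: |V|=7 |E|=6  E = 0-r->0 0-q->3 2-r->2 2-q->5 3-q->3 5-q->5
step 1: apply R0 at {0↦3, 1↦4}  → |V|=6 |E|=5  E = 0-r->0 0-q->3 2-r->2 2-q->5 5-q->5
step 2: apply R0 at {0↦5, 1↦6}  → |V|=5 |E|=4  E = 0-r->0 0-q->3 2-r->2 2-q->5
step 3: apply R2 at {0↦3, 1↦0}  → |V|=4 |E|=2  E = 2-r->2 2-q->5
step 4: apply R2 at {0↦5, 1↦2}  → |V|=3 |E|=0  E = ∅
halt: no rule applies after step 4
NF edges: []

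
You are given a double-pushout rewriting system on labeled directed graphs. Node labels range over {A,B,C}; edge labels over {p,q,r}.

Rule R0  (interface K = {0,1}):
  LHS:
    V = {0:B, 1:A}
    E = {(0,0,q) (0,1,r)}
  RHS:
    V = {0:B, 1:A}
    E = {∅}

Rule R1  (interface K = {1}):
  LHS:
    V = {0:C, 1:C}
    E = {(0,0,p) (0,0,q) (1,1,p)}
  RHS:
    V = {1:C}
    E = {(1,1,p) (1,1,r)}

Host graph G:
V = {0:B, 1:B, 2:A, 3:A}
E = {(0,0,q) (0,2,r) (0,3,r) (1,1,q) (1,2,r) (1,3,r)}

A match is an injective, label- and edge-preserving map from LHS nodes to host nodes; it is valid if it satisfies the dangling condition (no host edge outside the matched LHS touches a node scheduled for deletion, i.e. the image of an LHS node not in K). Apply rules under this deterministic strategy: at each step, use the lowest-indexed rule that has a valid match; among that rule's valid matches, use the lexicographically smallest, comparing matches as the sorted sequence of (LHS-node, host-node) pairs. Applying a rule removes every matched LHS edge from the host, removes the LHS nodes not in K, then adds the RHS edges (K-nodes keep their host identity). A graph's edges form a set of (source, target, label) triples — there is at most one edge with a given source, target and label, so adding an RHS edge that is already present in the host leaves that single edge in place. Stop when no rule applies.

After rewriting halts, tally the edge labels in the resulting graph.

Answer: r:2

Steps:
[0] host  ⇒  4 nodes, 6 edges  {0-q->0 0-r->2 0-r->3 1-q->1 1-r->2 1-r->3}
[1] R0 @ {0↦0, 1↦2}  ⇒  4 nodes, 4 edges  {0-r->3 1-q->1 1-r->2 1-r->3}
[2] R0 @ {0↦1, 1↦2}  ⇒  4 nodes, 2 edges  {0-r->3 1-r->3}
halt: no rule applies after step 2
NF edges: [(0, 3, 'r'), (1, 3, 'r')]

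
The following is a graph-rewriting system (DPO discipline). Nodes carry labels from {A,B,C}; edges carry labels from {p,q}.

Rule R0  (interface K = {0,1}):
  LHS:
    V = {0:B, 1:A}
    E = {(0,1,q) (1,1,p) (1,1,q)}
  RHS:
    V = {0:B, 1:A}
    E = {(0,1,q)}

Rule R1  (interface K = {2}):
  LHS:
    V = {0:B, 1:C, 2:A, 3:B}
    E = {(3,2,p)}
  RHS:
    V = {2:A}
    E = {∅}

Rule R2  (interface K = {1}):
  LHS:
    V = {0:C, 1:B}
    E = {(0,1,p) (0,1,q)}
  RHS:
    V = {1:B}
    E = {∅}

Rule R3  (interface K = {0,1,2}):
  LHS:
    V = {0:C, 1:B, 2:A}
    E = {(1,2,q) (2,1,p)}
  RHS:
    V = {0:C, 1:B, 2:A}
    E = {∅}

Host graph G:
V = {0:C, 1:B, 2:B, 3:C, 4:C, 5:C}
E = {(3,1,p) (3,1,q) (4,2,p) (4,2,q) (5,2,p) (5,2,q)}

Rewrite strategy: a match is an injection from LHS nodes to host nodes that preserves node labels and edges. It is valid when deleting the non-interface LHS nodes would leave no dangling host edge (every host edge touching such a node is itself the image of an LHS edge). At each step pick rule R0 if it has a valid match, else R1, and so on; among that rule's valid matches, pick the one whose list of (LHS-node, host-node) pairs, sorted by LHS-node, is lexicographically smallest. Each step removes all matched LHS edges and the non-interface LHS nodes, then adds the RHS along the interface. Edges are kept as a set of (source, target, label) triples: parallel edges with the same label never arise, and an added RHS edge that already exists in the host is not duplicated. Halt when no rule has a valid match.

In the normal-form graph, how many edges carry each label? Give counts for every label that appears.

start.  V:6 E:6  edges: 3-p->1 3-q->1 4-p->2 4-q->2 5-p->2 5-q->2
1. fire R2 via {0↦3, 1↦1}  →  V:5 E:4  edges: 4-p->2 4-q->2 5-p->2 5-q->2
2. fire R2 via {0↦4, 1↦2}  →  V:4 E:2  edges: 5-p->2 5-q->2
3. fire R2 via {0↦5, 1↦2}  →  V:3 E:0  edges: ∅
final graph: no rule applies after step 3
NF edges: []

Answer: (no edges)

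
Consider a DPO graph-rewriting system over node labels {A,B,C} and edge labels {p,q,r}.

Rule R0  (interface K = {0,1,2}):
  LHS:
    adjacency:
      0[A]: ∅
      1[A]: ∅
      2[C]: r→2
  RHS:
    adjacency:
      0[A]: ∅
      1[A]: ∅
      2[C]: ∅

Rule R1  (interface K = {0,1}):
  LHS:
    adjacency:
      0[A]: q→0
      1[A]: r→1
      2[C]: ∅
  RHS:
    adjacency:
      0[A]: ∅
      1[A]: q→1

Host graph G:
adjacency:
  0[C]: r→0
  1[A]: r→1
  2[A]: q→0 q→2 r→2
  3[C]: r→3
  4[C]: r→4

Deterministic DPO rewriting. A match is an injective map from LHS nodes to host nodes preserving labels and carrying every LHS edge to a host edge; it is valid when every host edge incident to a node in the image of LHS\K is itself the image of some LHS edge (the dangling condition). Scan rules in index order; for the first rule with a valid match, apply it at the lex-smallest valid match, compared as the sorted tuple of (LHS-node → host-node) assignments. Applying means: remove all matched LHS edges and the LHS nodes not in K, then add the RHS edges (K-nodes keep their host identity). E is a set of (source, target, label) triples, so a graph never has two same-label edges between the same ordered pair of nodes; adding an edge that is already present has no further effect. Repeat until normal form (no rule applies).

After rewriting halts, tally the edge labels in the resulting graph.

initial: |V|=5 |E|=7  E = 0-r->0 1-r->1 2-q->0 2-q->2 2-r->2 3-r->3 4-r->4
step 1: apply R0 at {0↦1, 1↦2, 2↦0}  → |V|=5 |E|=6  E = 1-r->1 2-q->0 2-q->2 2-r->2 3-r->3 4-r->4
step 2: apply R0 at {0↦1, 1↦2, 2↦3}  → |V|=5 |E|=5  E = 1-r->1 2-q->0 2-q->2 2-r->2 4-r->4
step 3: apply R0 at {0↦1, 1↦2, 2↦4}  → |V|=5 |E|=4  E = 1-r->1 2-q->0 2-q->2 2-r->2
step 4: apply R1 at {0↦2, 1↦1, 2↦3}  → |V|=4 |E|=3  E = 1-q->1 2-q->0 2-r->2
step 5: apply R1 at {0↦1, 1↦2, 2↦4}  → |V|=3 |E|=2  E = 2-q->0 2-q->2
normal form: no rule applies after step 5
NF edges: [(2, 0, 'q'), (2, 2, 'q')]

Answer: q:2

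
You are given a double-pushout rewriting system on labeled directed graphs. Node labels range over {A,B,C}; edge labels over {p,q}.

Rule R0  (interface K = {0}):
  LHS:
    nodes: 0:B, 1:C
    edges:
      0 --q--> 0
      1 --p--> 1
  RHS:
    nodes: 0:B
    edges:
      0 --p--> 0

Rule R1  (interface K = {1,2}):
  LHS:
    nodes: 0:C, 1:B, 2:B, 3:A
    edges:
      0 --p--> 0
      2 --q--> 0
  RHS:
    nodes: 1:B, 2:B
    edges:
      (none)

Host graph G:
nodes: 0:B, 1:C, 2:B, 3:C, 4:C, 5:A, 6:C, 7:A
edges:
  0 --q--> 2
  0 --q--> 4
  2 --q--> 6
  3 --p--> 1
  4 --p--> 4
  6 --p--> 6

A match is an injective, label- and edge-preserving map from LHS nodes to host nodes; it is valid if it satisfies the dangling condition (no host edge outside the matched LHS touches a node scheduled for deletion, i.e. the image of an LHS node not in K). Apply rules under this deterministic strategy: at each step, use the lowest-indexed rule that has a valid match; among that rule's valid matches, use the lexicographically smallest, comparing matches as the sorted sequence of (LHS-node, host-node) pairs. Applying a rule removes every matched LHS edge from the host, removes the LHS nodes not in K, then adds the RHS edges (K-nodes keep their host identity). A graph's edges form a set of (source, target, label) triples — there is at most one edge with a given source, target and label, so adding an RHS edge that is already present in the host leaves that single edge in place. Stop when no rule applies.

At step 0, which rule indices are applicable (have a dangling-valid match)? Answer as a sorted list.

R0: no valid match — LHS pattern not found
R1: 4 valid matches — {0↦4, 1↦2, 2↦0, 3↦5}, {0↦4, 1↦2, 2↦0, 3↦7}, {0↦6, 1↦0, 2↦2, 3↦5} (+1 more)

Answer: [R1]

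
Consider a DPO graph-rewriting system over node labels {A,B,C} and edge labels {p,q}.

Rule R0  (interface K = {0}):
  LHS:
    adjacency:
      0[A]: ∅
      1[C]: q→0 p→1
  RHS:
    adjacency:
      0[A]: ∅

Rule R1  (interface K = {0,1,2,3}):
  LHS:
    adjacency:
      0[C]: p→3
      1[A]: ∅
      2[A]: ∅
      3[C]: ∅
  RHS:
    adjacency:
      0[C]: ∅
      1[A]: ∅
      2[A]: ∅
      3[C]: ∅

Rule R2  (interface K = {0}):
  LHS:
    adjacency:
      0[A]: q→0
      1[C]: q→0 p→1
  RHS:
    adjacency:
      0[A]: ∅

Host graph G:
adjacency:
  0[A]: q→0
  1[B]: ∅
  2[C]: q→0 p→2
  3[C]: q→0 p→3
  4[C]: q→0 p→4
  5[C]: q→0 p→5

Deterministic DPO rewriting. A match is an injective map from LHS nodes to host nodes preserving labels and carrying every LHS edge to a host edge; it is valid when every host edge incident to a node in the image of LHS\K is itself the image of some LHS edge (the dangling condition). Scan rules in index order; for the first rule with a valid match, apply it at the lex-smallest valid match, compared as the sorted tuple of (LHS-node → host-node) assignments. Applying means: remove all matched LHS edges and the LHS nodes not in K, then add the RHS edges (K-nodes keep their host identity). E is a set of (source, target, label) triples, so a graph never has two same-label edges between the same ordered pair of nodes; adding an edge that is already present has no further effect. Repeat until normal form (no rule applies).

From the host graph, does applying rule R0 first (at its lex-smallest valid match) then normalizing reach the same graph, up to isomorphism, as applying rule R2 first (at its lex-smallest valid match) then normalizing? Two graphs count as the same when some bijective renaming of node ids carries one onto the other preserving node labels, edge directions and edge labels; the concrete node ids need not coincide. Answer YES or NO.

Answer: NO

Rewrite trace:
branch R0-first: apply at {0↦0, 1↦2} → |E|=7, then 3 more step(s) → NF |V|=2 |E|=1 V={0:A, 1:B} E=0-q->0
branch R2-first: apply at {0↦0, 1↦2} → |E|=6, then 3 more step(s) → NF |V|=2 |E|=0 V={0:A, 1:B} E=∅
graphs not isomorphic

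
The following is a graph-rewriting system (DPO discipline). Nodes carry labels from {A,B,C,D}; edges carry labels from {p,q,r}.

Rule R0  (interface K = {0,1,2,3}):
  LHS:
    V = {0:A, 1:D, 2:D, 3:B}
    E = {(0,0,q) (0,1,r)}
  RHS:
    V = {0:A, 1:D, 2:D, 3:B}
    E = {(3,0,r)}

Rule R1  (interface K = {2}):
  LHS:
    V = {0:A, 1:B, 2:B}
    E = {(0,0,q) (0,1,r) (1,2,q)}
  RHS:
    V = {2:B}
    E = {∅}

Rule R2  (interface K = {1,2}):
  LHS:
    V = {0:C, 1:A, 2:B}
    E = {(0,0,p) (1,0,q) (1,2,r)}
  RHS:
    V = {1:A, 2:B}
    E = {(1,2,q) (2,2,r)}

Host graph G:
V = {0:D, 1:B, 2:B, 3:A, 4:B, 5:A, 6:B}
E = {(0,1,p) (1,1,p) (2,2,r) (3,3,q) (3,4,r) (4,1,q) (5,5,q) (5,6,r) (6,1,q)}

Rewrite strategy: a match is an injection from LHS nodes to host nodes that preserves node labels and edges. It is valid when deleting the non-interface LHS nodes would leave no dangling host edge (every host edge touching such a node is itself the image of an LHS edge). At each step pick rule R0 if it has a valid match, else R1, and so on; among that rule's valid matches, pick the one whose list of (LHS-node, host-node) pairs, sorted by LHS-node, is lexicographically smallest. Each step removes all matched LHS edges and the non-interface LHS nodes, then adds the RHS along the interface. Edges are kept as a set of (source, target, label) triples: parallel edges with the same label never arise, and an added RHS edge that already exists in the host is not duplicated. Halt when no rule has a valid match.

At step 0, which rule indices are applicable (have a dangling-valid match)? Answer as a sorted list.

R0: no valid match — LHS pattern not found
R1: 2 valid matches — {0↦3, 1↦4, 2↦1}, {0↦5, 1↦6, 2↦1}
R2: no valid match — LHS pattern not found

Answer: [R1]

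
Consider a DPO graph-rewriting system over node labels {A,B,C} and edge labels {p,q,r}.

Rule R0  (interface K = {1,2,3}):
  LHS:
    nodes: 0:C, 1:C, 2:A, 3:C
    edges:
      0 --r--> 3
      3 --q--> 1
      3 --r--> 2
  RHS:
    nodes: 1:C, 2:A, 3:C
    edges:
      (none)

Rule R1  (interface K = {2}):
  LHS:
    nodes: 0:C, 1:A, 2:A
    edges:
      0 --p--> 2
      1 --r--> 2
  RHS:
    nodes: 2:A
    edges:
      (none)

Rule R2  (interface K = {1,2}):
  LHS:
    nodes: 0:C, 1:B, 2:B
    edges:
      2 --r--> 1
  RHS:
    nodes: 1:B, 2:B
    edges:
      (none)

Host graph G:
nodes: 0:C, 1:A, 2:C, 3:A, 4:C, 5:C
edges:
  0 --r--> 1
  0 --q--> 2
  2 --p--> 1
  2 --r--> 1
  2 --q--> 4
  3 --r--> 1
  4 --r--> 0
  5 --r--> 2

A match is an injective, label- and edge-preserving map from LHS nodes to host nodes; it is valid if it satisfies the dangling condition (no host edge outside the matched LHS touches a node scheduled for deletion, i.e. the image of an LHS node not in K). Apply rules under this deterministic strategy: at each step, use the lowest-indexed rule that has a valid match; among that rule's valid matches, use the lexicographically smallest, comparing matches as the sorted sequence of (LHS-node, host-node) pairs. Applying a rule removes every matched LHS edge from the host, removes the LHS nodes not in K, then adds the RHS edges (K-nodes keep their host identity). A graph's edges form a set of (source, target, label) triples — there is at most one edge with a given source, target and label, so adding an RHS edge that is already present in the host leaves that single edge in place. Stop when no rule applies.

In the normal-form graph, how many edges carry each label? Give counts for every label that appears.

initial: |V|=6 |E|=8  E = 0-r->1 0-q->2 2-p->1 2-r->1 2-q->4 3-r->1 4-r->0 5-r->2
step 1: apply R0 at {0↦5, 1↦4, 2↦1, 3↦2}  → |V|=5 |E|=5  E = 0-r->1 0-q->2 2-p->1 3-r->1 4-r->0
step 2: apply R0 at {0↦4, 1↦2, 2↦1, 3↦0}  → |V|=4 |E|=2  E = 2-p->1 3-r->1
step 3: apply R1 at {0↦2, 1↦3, 2↦1}  → |V|=2 |E|=0  E = ∅
halt: no rule applies after step 3
NF edges: []

Answer: (no edges)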